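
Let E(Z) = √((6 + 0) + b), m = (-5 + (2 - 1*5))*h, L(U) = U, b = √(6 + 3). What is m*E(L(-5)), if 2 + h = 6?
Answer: -96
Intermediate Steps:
h = 4 (h = -2 + 6 = 4)
b = 3 (b = √9 = 3)
m = -32 (m = (-5 + (2 - 1*5))*4 = (-5 + (2 - 5))*4 = (-5 - 3)*4 = -8*4 = -32)
E(Z) = 3 (E(Z) = √((6 + 0) + 3) = √(6 + 3) = √9 = 3)
m*E(L(-5)) = -32*3 = -96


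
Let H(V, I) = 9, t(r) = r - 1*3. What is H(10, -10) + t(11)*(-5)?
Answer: -31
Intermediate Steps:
t(r) = -3 + r (t(r) = r - 3 = -3 + r)
H(10, -10) + t(11)*(-5) = 9 + (-3 + 11)*(-5) = 9 + 8*(-5) = 9 - 40 = -31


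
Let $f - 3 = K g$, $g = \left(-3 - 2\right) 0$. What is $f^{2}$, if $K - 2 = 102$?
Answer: $9$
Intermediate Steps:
$K = 104$ ($K = 2 + 102 = 104$)
$g = 0$ ($g = \left(-5\right) 0 = 0$)
$f = 3$ ($f = 3 + 104 \cdot 0 = 3 + 0 = 3$)
$f^{2} = 3^{2} = 9$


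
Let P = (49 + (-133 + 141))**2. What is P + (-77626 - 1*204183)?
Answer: -278560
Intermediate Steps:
P = 3249 (P = (49 + 8)**2 = 57**2 = 3249)
P + (-77626 - 1*204183) = 3249 + (-77626 - 1*204183) = 3249 + (-77626 - 204183) = 3249 - 281809 = -278560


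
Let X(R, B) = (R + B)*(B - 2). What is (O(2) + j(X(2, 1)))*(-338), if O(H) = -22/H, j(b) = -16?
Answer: 9126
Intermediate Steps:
X(R, B) = (-2 + B)*(B + R) (X(R, B) = (B + R)*(-2 + B) = (-2 + B)*(B + R))
(O(2) + j(X(2, 1)))*(-338) = (-22/2 - 16)*(-338) = (-22*1/2 - 16)*(-338) = (-11 - 16)*(-338) = -27*(-338) = 9126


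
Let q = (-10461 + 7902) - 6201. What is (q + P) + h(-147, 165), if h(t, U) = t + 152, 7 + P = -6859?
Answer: -15621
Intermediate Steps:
P = -6866 (P = -7 - 6859 = -6866)
q = -8760 (q = -2559 - 6201 = -8760)
h(t, U) = 152 + t
(q + P) + h(-147, 165) = (-8760 - 6866) + (152 - 147) = -15626 + 5 = -15621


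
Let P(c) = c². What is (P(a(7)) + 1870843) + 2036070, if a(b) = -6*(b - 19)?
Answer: 3912097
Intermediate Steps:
a(b) = 114 - 6*b (a(b) = -6*(-19 + b) = 114 - 6*b)
(P(a(7)) + 1870843) + 2036070 = ((114 - 6*7)² + 1870843) + 2036070 = ((114 - 42)² + 1870843) + 2036070 = (72² + 1870843) + 2036070 = (5184 + 1870843) + 2036070 = 1876027 + 2036070 = 3912097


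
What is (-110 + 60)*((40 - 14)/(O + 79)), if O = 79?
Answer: -650/79 ≈ -8.2278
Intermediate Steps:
(-110 + 60)*((40 - 14)/(O + 79)) = (-110 + 60)*((40 - 14)/(79 + 79)) = -1300/158 = -50*13/79 = -650/79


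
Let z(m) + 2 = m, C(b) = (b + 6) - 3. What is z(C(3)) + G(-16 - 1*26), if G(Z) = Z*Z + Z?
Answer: 1726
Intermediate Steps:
C(b) = 3 + b (C(b) = (6 + b) - 3 = 3 + b)
G(Z) = Z + Z² (G(Z) = Z² + Z = Z + Z²)
z(m) = -2 + m
z(C(3)) + G(-16 - 1*26) = (-2 + (3 + 3)) + (-16 - 1*26)*(1 + (-16 - 1*26)) = (-2 + 6) + (-16 - 26)*(1 + (-16 - 26)) = 4 - 42*(1 - 42) = 4 - 42*(-41) = 4 + 1722 = 1726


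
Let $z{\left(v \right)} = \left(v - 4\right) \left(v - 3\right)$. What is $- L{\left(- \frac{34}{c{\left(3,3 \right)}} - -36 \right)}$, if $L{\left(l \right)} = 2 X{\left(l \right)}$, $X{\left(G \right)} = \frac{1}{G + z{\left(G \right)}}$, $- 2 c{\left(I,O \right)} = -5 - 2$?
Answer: $- \frac{49}{13358} \approx -0.0036682$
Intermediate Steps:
$c{\left(I,O \right)} = \frac{7}{2}$ ($c{\left(I,O \right)} = - \frac{-5 - 2}{2} = \left(- \frac{1}{2}\right) \left(-7\right) = \frac{7}{2}$)
$z{\left(v \right)} = \left(-4 + v\right) \left(-3 + v\right)$
$X{\left(G \right)} = \frac{1}{12 + G^{2} - 6 G}$ ($X{\left(G \right)} = \frac{1}{G + \left(12 + G^{2} - 7 G\right)} = \frac{1}{12 + G^{2} - 6 G}$)
$L{\left(l \right)} = \frac{2}{12 + l^{2} - 6 l}$
$- L{\left(- \frac{34}{c{\left(3,3 \right)}} - -36 \right)} = - \frac{2}{12 + \left(- \frac{34}{\frac{7}{2}} - -36\right)^{2} - 6 \left(- \frac{34}{\frac{7}{2}} - -36\right)} = - \frac{2}{12 + \left(\left(-34\right) \frac{2}{7} + 36\right)^{2} - 6 \left(\left(-34\right) \frac{2}{7} + 36\right)} = - \frac{2}{12 + \left(- \frac{68}{7} + 36\right)^{2} - 6 \left(- \frac{68}{7} + 36\right)} = - \frac{2}{12 + \left(\frac{184}{7}\right)^{2} - \frac{1104}{7}} = - \frac{2}{12 + \frac{33856}{49} - \frac{1104}{7}} = - \frac{2}{\frac{26716}{49}} = - \frac{2 \cdot 49}{26716} = \left(-1\right) \frac{49}{13358} = - \frac{49}{13358}$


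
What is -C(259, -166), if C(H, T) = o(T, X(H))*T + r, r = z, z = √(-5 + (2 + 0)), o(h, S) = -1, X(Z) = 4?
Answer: -166 - I*√3 ≈ -166.0 - 1.732*I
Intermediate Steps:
z = I*√3 (z = √(-5 + 2) = √(-3) = I*√3 ≈ 1.732*I)
r = I*√3 ≈ 1.732*I
C(H, T) = -T + I*√3
-C(259, -166) = -(-1*(-166) + I*√3) = -(166 + I*√3) = -166 - I*√3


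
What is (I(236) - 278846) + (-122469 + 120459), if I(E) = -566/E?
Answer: -33141291/118 ≈ -2.8086e+5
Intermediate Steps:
(I(236) - 278846) + (-122469 + 120459) = (-566/236 - 278846) + (-122469 + 120459) = (-566*1/236 - 278846) - 2010 = (-283/118 - 278846) - 2010 = -32904111/118 - 2010 = -33141291/118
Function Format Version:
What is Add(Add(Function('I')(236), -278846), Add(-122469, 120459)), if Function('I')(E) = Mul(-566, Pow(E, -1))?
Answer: Rational(-33141291, 118) ≈ -2.8086e+5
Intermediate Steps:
Add(Add(Function('I')(236), -278846), Add(-122469, 120459)) = Add(Add(Mul(-566, Pow(236, -1)), -278846), Add(-122469, 120459)) = Add(Add(Mul(-566, Rational(1, 236)), -278846), -2010) = Add(Add(Rational(-283, 118), -278846), -2010) = Add(Rational(-32904111, 118), -2010) = Rational(-33141291, 118)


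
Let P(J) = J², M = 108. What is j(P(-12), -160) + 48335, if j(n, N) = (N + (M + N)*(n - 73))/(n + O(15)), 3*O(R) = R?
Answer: 7198063/149 ≈ 48309.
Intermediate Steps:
O(R) = R/3
j(n, N) = (N + (-73 + n)*(108 + N))/(5 + n) (j(n, N) = (N + (108 + N)*(n - 73))/(n + (⅓)*15) = (N + (108 + N)*(-73 + n))/(n + 5) = (N + (-73 + n)*(108 + N))/(5 + n))
j(P(-12), -160) + 48335 = (-7884 - 72*(-160) + 108*(-12)² - 160*(-12)²)/(5 + (-12)²) + 48335 = (-7884 + 11520 + 108*144 - 160*144)/(5 + 144) + 48335 = (-7884 + 11520 + 15552 - 23040)/149 + 48335 = (1/149)*(-3852) + 48335 = -3852/149 + 48335 = 7198063/149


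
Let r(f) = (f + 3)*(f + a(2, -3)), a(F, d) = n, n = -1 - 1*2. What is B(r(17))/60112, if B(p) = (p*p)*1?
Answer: 4900/3757 ≈ 1.3042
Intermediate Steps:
n = -3 (n = -1 - 2 = -3)
a(F, d) = -3
r(f) = (-3 + f)*(3 + f) (r(f) = (f + 3)*(f - 3) = (3 + f)*(-3 + f) = (-3 + f)*(3 + f))
B(p) = p² (B(p) = p²*1 = p²)
B(r(17))/60112 = (-9 + 17²)²/60112 = (-9 + 289)²*(1/60112) = 280²*(1/60112) = 78400*(1/60112) = 4900/3757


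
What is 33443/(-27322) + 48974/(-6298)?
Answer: -16475443/1830574 ≈ -9.0002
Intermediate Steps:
33443/(-27322) + 48974/(-6298) = 33443*(-1/27322) + 48974*(-1/6298) = -33443/27322 - 521/67 = -16475443/1830574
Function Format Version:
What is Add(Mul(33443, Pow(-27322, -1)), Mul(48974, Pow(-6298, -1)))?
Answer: Rational(-16475443, 1830574) ≈ -9.0002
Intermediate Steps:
Add(Mul(33443, Pow(-27322, -1)), Mul(48974, Pow(-6298, -1))) = Add(Mul(33443, Rational(-1, 27322)), Mul(48974, Rational(-1, 6298))) = Add(Rational(-33443, 27322), Rational(-521, 67)) = Rational(-16475443, 1830574)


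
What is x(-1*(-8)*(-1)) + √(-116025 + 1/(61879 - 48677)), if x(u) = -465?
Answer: -465 + I*√20222322570898/13202 ≈ -465.0 + 340.62*I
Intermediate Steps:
x(-1*(-8)*(-1)) + √(-116025 + 1/(61879 - 48677)) = -465 + √(-116025 + 1/(61879 - 48677)) = -465 + √(-116025 + 1/13202) = -465 + √(-1531762049/13202) = -465 + I*√20222322570898/13202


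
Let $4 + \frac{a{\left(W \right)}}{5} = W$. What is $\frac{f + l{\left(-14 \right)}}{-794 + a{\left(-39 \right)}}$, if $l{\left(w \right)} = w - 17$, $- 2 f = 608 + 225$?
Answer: $\frac{895}{2018} \approx 0.44351$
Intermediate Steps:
$f = - \frac{833}{2}$ ($f = - \frac{608 + 225}{2} = \left(- \frac{1}{2}\right) 833 = - \frac{833}{2} \approx -416.5$)
$l{\left(w \right)} = -17 + w$
$a{\left(W \right)} = -20 + 5 W$
$\frac{f + l{\left(-14 \right)}}{-794 + a{\left(-39 \right)}} = \frac{- \frac{833}{2} - 31}{-794 + \left(-20 + 5 \left(-39\right)\right)} = \frac{- \frac{833}{2} - 31}{-794 - 215} = - \frac{895}{2 \left(-794 - 215\right)} = - \frac{895}{2 \left(-1009\right)} = \left(- \frac{895}{2}\right) \left(- \frac{1}{1009}\right) = \frac{895}{2018}$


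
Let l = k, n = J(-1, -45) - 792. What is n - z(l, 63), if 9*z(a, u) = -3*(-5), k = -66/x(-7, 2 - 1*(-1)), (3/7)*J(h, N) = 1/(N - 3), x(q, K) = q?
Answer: -114295/144 ≈ -793.71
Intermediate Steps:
J(h, N) = 7/(3*(-3 + N)) (J(h, N) = 7/(3*(N - 3)) = 7/(3*(-3 + N)))
k = 66/7 (k = -66/(-7) = -66*(-⅐) = 66/7 ≈ 9.4286)
n = -114055/144 (n = 7/(3*(-3 - 45)) - 792 = (7/3)/(-48) - 792 = (7/3)*(-1/48) - 792 = -7/144 - 792 = -114055/144 ≈ -792.05)
l = 66/7 ≈ 9.4286
z(a, u) = 5/3 (z(a, u) = (-3*(-5))/9 = (⅑)*15 = 5/3)
n - z(l, 63) = -114055/144 - 1*5/3 = -114055/144 - 5/3 = -114295/144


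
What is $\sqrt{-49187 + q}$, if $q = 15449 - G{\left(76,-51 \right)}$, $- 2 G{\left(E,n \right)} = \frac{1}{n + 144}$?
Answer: $\frac{i \sqrt{1167199662}}{186} \approx 183.68 i$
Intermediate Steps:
$G{\left(E,n \right)} = - \frac{1}{2 \left(144 + n\right)}$ ($G{\left(E,n \right)} = - \frac{1}{2 \left(n + 144\right)} = - \frac{1}{2 \left(144 + n\right)}$)
$q = \frac{2873515}{186}$ ($q = 15449 - - \frac{1}{288 + 2 \left(-51\right)} = 15449 - - \frac{1}{288 - 102} = 15449 - - \frac{1}{186} = 15449 + \frac{1}{186} = \frac{2873515}{186} \approx 15449.0$)
$\sqrt{-49187 + q} = \sqrt{-49187 + \frac{2873515}{186}} = \sqrt{- \frac{6275267}{186}} = \frac{i \sqrt{1167199662}}{186}$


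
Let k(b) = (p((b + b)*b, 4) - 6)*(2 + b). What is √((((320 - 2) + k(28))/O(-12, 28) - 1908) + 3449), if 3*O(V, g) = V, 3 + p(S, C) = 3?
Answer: √6026/2 ≈ 38.814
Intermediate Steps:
p(S, C) = 0 (p(S, C) = -3 + 3 = 0)
O(V, g) = V/3
k(b) = -12 - 6*b (k(b) = (0 - 6)*(2 + b) = -6*(2 + b) = -12 - 6*b)
√((((320 - 2) + k(28))/O(-12, 28) - 1908) + 3449) = √((((320 - 2) + (-12 - 6*28))/(((⅓)*(-12))) - 1908) + 3449) = √(((318 + (-12 - 168))/(-4) - 1908) + 3449) = √(((318 - 180)*(-¼) - 1908) + 3449) = √((138*(-¼) - 1908) + 3449) = √((-69/2 - 1908) + 3449) = √(-3885/2 + 3449) = √(3013/2) = √6026/2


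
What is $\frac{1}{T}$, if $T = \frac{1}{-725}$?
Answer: $-725$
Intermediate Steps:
$T = - \frac{1}{725} \approx -0.0013793$
$\frac{1}{T} = \frac{1}{- \frac{1}{725}} = -725$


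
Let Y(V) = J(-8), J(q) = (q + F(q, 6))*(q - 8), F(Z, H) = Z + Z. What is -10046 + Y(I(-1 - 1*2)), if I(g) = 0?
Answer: -9662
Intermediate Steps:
F(Z, H) = 2*Z
J(q) = 3*q*(-8 + q) (J(q) = (q + 2*q)*(q - 8) = (3*q)*(-8 + q) = 3*q*(-8 + q))
Y(V) = 384 (Y(V) = 3*(-8)*(-8 - 8) = 3*(-8)*(-16) = 384)
-10046 + Y(I(-1 - 1*2)) = -10046 + 384 = -9662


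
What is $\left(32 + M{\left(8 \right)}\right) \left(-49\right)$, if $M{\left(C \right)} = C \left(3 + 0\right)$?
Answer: $-2744$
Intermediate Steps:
$M{\left(C \right)} = 3 C$ ($M{\left(C \right)} = C 3 = 3 C$)
$\left(32 + M{\left(8 \right)}\right) \left(-49\right) = \left(32 + 3 \cdot 8\right) \left(-49\right) = \left(32 + 24\right) \left(-49\right) = 56 \left(-49\right) = -2744$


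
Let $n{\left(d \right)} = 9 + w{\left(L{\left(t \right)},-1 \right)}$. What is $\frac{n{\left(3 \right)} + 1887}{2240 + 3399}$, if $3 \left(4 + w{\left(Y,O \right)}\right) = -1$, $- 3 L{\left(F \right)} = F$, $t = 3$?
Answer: $\frac{5675}{16917} \approx 0.33546$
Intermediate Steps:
$L{\left(F \right)} = - \frac{F}{3}$
$w{\left(Y,O \right)} = - \frac{13}{3}$ ($w{\left(Y,O \right)} = -4 + \frac{1}{3} \left(-1\right) = -4 - \frac{1}{3} = - \frac{13}{3}$)
$n{\left(d \right)} = \frac{14}{3}$ ($n{\left(d \right)} = 9 - \frac{13}{3} = \frac{14}{3}$)
$\frac{n{\left(3 \right)} + 1887}{2240 + 3399} = \frac{\frac{14}{3} + 1887}{2240 + 3399} = \frac{5675}{3 \cdot 5639} = \frac{5675}{3} \cdot \frac{1}{5639} = \frac{5675}{16917}$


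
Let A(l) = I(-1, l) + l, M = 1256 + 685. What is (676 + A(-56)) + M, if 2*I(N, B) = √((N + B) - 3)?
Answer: 2561 + I*√15 ≈ 2561.0 + 3.873*I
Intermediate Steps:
I(N, B) = √(-3 + B + N)/2 (I(N, B) = √((N + B) - 3)/2 = √((B + N) - 3)/2 = √(-3 + B + N)/2)
M = 1941
A(l) = l + √(-4 + l)/2 (A(l) = √(-3 + l - 1)/2 + l = √(-4 + l)/2 + l = l + √(-4 + l)/2)
(676 + A(-56)) + M = (676 + (-56 + √(-4 - 56)/2)) + 1941 = (676 + (-56 + √(-60)/2)) + 1941 = (676 + (-56 + (2*I*√15)/2)) + 1941 = (676 + (-56 + I*√15)) + 1941 = (620 + I*√15) + 1941 = 2561 + I*√15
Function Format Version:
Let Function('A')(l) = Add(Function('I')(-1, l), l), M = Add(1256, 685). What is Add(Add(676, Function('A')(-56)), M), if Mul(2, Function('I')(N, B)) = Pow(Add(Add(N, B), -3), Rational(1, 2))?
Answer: Add(2561, Mul(I, Pow(15, Rational(1, 2)))) ≈ Add(2561.0, Mul(3.8730, I))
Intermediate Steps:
Function('I')(N, B) = Mul(Rational(1, 2), Pow(Add(-3, B, N), Rational(1, 2))) (Function('I')(N, B) = Mul(Rational(1, 2), Pow(Add(Add(N, B), -3), Rational(1, 2))) = Mul(Rational(1, 2), Pow(Add(Add(B, N), -3), Rational(1, 2))) = Mul(Rational(1, 2), Pow(Add(-3, B, N), Rational(1, 2))))
M = 1941
Function('A')(l) = Add(l, Mul(Rational(1, 2), Pow(Add(-4, l), Rational(1, 2)))) (Function('A')(l) = Add(Mul(Rational(1, 2), Pow(Add(-3, l, -1), Rational(1, 2))), l) = Add(Mul(Rational(1, 2), Pow(Add(-4, l), Rational(1, 2))), l) = Add(l, Mul(Rational(1, 2), Pow(Add(-4, l), Rational(1, 2)))))
Add(Add(676, Function('A')(-56)), M) = Add(Add(676, Add(-56, Mul(Rational(1, 2), Pow(Add(-4, -56), Rational(1, 2))))), 1941) = Add(Add(676, Add(-56, Mul(Rational(1, 2), Pow(-60, Rational(1, 2))))), 1941) = Add(Add(676, Add(-56, Mul(Rational(1, 2), Mul(2, I, Pow(15, Rational(1, 2)))))), 1941) = Add(Add(676, Add(-56, Mul(I, Pow(15, Rational(1, 2))))), 1941) = Add(Add(620, Mul(I, Pow(15, Rational(1, 2)))), 1941) = Add(2561, Mul(I, Pow(15, Rational(1, 2))))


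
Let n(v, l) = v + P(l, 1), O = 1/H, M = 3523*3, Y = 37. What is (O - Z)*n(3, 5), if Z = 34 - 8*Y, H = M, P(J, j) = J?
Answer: 22152632/10569 ≈ 2096.0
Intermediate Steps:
M = 10569
H = 10569
Z = -262 (Z = 34 - 8*37 = 34 - 296 = -262)
O = 1/10569 ≈ 9.4616e-5
n(v, l) = l + v (n(v, l) = v + l = l + v)
(O - Z)*n(3, 5) = (1/10569 - 1*(-262))*(5 + 3) = (1/10569 + 262)*8 = (2769079/10569)*8 = 22152632/10569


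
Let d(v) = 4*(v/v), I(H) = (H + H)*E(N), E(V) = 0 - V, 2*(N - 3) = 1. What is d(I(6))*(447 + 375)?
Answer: 3288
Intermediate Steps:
N = 7/2 (N = 3 + (½)*1 = 3 + ½ = 7/2 ≈ 3.5000)
E(V) = -V
I(H) = -7*H (I(H) = (H + H)*(-1*7/2) = (2*H)*(-7/2) = -7*H)
d(v) = 4 (d(v) = 4*1 = 4)
d(I(6))*(447 + 375) = 4*(447 + 375) = 4*822 = 3288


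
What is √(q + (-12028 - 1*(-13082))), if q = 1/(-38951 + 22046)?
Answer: √6147164805/2415 ≈ 32.465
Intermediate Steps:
q = -1/16905 (q = 1/(-16905) = -1/16905 ≈ -5.9154e-5)
√(q + (-12028 - 1*(-13082))) = √(-1/16905 + (-12028 - 1*(-13082))) = √(-1/16905 + (-12028 + 13082)) = √(-1/16905 + 1054) = √(17817869/16905) = √6147164805/2415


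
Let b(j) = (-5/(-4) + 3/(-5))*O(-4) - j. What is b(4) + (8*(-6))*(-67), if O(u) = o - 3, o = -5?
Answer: 16034/5 ≈ 3206.8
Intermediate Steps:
O(u) = -8 (O(u) = -5 - 3 = -8)
b(j) = -26/5 - j (b(j) = (-5/(-4) + 3/(-5))*(-8) - j = (-5*(-1/4) + 3*(-1/5))*(-8) - j = (5/4 - 3/5)*(-8) - j = (13/20)*(-8) - j = -26/5 - j)
b(4) + (8*(-6))*(-67) = (-26/5 - 1*4) + (8*(-6))*(-67) = (-26/5 - 4) - 48*(-67) = -46/5 + 3216 = 16034/5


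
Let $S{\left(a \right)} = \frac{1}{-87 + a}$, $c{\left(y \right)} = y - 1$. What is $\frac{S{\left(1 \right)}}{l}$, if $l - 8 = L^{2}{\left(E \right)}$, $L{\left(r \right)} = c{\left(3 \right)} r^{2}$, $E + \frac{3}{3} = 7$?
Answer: $- \frac{1}{446512} \approx -2.2396 \cdot 10^{-6}$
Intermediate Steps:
$c{\left(y \right)} = -1 + y$
$E = 6$ ($E = -1 + 7 = 6$)
$L{\left(r \right)} = 2 r^{2}$ ($L{\left(r \right)} = \left(-1 + 3\right) r^{2} = 2 r^{2}$)
$l = 5192$ ($l = 8 + \left(2 \cdot 6^{2}\right)^{2} = 8 + \left(2 \cdot 36\right)^{2} = 8 + 72^{2} = 8 + 5184 = 5192$)
$\frac{S{\left(1 \right)}}{l} = \frac{1}{\left(-87 + 1\right) 5192} = \frac{1}{-86} \cdot \frac{1}{5192} = \left(- \frac{1}{86}\right) \frac{1}{5192} = - \frac{1}{446512}$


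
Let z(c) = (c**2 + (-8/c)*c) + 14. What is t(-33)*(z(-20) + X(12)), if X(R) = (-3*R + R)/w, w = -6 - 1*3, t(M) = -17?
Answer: -20842/3 ≈ -6947.3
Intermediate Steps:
z(c) = 6 + c**2 (z(c) = (c**2 - 8) + 14 = (-8 + c**2) + 14 = 6 + c**2)
w = -9 (w = -6 - 3 = -9)
X(R) = 2*R/9 (X(R) = (-3*R + R)/(-9) = -2*R*(-1/9) = 2*R/9)
t(-33)*(z(-20) + X(12)) = -17*((6 + (-20)**2) + (2/9)*12) = -17*((6 + 400) + 8/3) = -17*(406 + 8/3) = -17*1226/3 = -20842/3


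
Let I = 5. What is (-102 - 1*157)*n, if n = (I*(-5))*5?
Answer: 32375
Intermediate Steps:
n = -125 (n = (5*(-5))*5 = -25*5 = -125)
(-102 - 1*157)*n = (-102 - 1*157)*(-125) = (-102 - 157)*(-125) = -259*(-125) = 32375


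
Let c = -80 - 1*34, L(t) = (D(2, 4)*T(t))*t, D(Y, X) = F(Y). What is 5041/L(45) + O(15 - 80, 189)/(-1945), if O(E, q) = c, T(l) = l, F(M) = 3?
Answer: 2099459/2363175 ≈ 0.88841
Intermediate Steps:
D(Y, X) = 3
L(t) = 3*t² (L(t) = (3*t)*t = 3*t²)
c = -114 (c = -80 - 34 = -114)
O(E, q) = -114
5041/L(45) + O(15 - 80, 189)/(-1945) = 5041/((3*45²)) - 114/(-1945) = 5041/((3*2025)) - 114*(-1/1945) = 5041/6075 + 114/1945 = 2099459/2363175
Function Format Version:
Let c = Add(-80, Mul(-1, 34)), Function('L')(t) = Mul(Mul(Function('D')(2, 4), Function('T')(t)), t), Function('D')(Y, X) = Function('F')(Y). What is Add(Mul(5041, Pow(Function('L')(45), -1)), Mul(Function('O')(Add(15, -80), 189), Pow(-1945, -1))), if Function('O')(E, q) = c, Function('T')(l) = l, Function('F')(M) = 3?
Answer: Rational(2099459, 2363175) ≈ 0.88841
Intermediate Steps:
Function('D')(Y, X) = 3
Function('L')(t) = Mul(3, Pow(t, 2)) (Function('L')(t) = Mul(Mul(3, t), t) = Mul(3, Pow(t, 2)))
c = -114 (c = Add(-80, -34) = -114)
Function('O')(E, q) = -114
Add(Mul(5041, Pow(Function('L')(45), -1)), Mul(Function('O')(Add(15, -80), 189), Pow(-1945, -1))) = Add(Mul(5041, Pow(Mul(3, Pow(45, 2)), -1)), Mul(-114, Pow(-1945, -1))) = Add(Mul(5041, Pow(Mul(3, 2025), -1)), Mul(-114, Rational(-1, 1945))) = Add(Mul(5041, Pow(6075, -1)), Rational(114, 1945)) = Add(Mul(5041, Rational(1, 6075)), Rational(114, 1945)) = Add(Rational(5041, 6075), Rational(114, 1945)) = Rational(2099459, 2363175)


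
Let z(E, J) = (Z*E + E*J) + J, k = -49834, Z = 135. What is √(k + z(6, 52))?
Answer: 2*I*√12165 ≈ 220.59*I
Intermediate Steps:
z(E, J) = J + 135*E + E*J (z(E, J) = (135*E + E*J) + J = J + 135*E + E*J)
√(k + z(6, 52)) = √(-49834 + (52 + 135*6 + 6*52)) = √(-49834 + (52 + 810 + 312)) = √(-49834 + 1174) = √(-48660) = 2*I*√12165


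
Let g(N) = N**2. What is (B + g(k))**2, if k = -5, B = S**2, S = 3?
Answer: 1156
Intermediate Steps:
B = 9 (B = 3**2 = 9)
(B + g(k))**2 = (9 + (-5)**2)**2 = (9 + 25)**2 = 34**2 = 1156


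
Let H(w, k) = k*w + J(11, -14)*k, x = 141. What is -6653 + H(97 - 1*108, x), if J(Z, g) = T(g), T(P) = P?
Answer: -10178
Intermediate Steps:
J(Z, g) = g
H(w, k) = -14*k + k*w (H(w, k) = k*w - 14*k = -14*k + k*w)
-6653 + H(97 - 1*108, x) = -6653 + 141*(-14 + (97 - 1*108)) = -6653 + 141*(-14 + (97 - 108)) = -6653 + 141*(-14 - 11) = -6653 + 141*(-25) = -6653 - 3525 = -10178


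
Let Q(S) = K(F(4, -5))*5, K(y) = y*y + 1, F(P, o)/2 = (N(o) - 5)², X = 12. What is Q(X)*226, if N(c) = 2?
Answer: 367250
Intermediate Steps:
F(P, o) = 18 (F(P, o) = 2*(2 - 5)² = 2*(-3)² = 2*9 = 18)
K(y) = 1 + y² (K(y) = y² + 1 = 1 + y²)
Q(S) = 1625 (Q(S) = (1 + 18²)*5 = (1 + 324)*5 = 325*5 = 1625)
Q(X)*226 = 1625*226 = 367250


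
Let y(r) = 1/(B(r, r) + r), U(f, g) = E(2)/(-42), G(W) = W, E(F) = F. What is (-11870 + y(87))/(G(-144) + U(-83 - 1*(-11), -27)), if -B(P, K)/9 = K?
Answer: 57830647/701800 ≈ 82.403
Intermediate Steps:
B(P, K) = -9*K
U(f, g) = -1/21 (U(f, g) = 2/(-42) = 2*(-1/42) = -1/21)
y(r) = -1/(8*r) (y(r) = 1/(-9*r + r) = 1/(-8*r) = -1/(8*r))
(-11870 + y(87))/(G(-144) + U(-83 - 1*(-11), -27)) = (-11870 - 1/8/87)/(-144 - 1/21) = (-11870 - 1/8*1/87)/(-3025/21) = (-11870 - 1/696)*(-21/3025) = -8261521/696*(-21/3025) = 57830647/701800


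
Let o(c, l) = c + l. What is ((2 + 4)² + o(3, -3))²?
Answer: 1296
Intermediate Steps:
((2 + 4)² + o(3, -3))² = ((2 + 4)² + (3 - 3))² = (6² + 0)² = (36 + 0)² = 36² = 1296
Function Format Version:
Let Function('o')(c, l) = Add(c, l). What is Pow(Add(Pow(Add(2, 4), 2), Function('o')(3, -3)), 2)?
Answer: 1296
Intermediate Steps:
Pow(Add(Pow(Add(2, 4), 2), Function('o')(3, -3)), 2) = Pow(Add(Pow(Add(2, 4), 2), Add(3, -3)), 2) = Pow(Add(Pow(6, 2), 0), 2) = Pow(Add(36, 0), 2) = Pow(36, 2) = 1296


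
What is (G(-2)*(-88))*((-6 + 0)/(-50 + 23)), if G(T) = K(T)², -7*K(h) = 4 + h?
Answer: -704/441 ≈ -1.5964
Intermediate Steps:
K(h) = -4/7 - h/7 (K(h) = -(4 + h)/7 = -4/7 - h/7)
G(T) = (-4/7 - T/7)²
(G(-2)*(-88))*((-6 + 0)/(-50 + 23)) = (((4 - 2)²/49)*(-88))*((-6 + 0)/(-50 + 23)) = (((1/49)*2²)*(-88))*(-6/(-27)) = (((1/49)*4)*(-88))*(-6*(-1/27)) = ((4/49)*(-88))*(2/9) = -352/49*2/9 = -704/441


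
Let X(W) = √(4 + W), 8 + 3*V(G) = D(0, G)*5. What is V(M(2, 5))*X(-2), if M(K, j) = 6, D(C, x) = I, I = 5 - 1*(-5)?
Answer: 14*√2 ≈ 19.799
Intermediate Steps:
I = 10 (I = 5 + 5 = 10)
D(C, x) = 10
V(G) = 14 (V(G) = -8/3 + (10*5)/3 = -8/3 + (⅓)*50 = -8/3 + 50/3 = 14)
V(M(2, 5))*X(-2) = 14*√(4 - 2) = 14*√2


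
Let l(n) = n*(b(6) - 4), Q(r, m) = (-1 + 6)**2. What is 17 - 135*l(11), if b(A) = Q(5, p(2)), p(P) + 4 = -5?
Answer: -31168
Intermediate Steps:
p(P) = -9 (p(P) = -4 - 5 = -9)
Q(r, m) = 25 (Q(r, m) = 5**2 = 25)
b(A) = 25
l(n) = 21*n (l(n) = n*(25 - 4) = n*21 = 21*n)
17 - 135*l(11) = 17 - 2835*11 = 17 - 135*231 = 17 - 31185 = -31168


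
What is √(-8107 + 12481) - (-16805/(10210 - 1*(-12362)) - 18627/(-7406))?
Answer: -21142201/11940588 + 27*√6 ≈ 64.366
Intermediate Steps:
√(-8107 + 12481) - (-16805/(10210 - 1*(-12362)) - 18627/(-7406)) = √4374 - (-16805/(10210 + 12362) - 18627*(-1/7406)) = 27*√6 - (-16805/22572 + 2661/1058) = 27*√6 - 1*21142201/11940588 = 27*√6 - 21142201/11940588 = -21142201/11940588 + 27*√6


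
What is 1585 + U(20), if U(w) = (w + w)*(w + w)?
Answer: 3185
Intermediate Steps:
U(w) = 4*w² (U(w) = (2*w)*(2*w) = 4*w²)
1585 + U(20) = 1585 + 4*20² = 1585 + 4*400 = 1585 + 1600 = 3185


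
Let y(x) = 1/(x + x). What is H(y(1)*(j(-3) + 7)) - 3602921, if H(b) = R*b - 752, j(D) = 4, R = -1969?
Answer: -7229005/2 ≈ -3.6145e+6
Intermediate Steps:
y(x) = 1/(2*x)
H(b) = -752 - 1969*b (H(b) = -1969*b - 752 = -752 - 1969*b)
H(y(1)*(j(-3) + 7)) - 3602921 = (-752 - 1969*(1/2)/1*(4 + 7)) - 3602921 = (-752 - 1969*(1/2)*1*11) - 3602921 = (-752 - 1969*11/2) - 3602921 = (-752 - 21659/2) - 3602921 = -23163/2 - 3602921 = -7229005/2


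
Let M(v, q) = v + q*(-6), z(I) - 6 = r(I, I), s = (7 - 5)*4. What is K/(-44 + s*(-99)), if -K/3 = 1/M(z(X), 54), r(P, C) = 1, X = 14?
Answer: -3/265012 ≈ -1.1320e-5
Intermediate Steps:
s = 8 (s = 2*4 = 8)
z(I) = 7 (z(I) = 6 + 1 = 7)
M(v, q) = v - 6*q
K = 3/317 (K = -3/(7 - 6*54) = -3/(7 - 324) = -3/(-317) = -3*(-1/317) = 3/317 ≈ 0.0094637)
K/(-44 + s*(-99)) = 3/(317*(-44 + 8*(-99))) = 3/(317*(-44 - 792)) = (3/317)/(-836) = (3/317)*(-1/836) = -3/265012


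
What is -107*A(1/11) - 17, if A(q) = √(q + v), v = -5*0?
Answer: -17 - 107*√11/11 ≈ -49.262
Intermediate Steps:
v = 0
A(q) = √q (A(q) = √(q + 0) = √q)
-107*A(1/11) - 17 = -107*√11/11 - 17 = -17 - 107*√11/11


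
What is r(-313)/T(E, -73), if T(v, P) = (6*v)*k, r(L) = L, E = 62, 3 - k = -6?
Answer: -313/3348 ≈ -0.093489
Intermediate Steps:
k = 9 (k = 3 - 1*(-6) = 3 + 6 = 9)
T(v, P) = 54*v (T(v, P) = (6*v)*9 = 54*v)
r(-313)/T(E, -73) = -313/(54*62) = -313/3348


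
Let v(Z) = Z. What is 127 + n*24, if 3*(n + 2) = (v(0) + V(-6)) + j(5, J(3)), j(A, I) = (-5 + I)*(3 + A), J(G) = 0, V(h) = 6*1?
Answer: -193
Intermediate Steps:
V(h) = 6
n = -40/3 (n = -2 + ((0 + 6) + (-15 - 5*5 + 3*0 + 5*0))/3 = -2 + (6 + (-15 - 25 + 0 + 0))/3 = -2 + (6 - 40)/3 = -2 + (⅓)*(-34) = -2 - 34/3 = -40/3 ≈ -13.333)
127 + n*24 = 127 - 40/3*24 = 127 - 320 = -193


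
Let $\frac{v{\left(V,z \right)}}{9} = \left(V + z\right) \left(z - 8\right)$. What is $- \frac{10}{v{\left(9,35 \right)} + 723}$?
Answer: $- \frac{2}{2283} \approx -0.00087604$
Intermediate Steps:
$v{\left(V,z \right)} = 9 \left(-8 + z\right) \left(V + z\right)$ ($v{\left(V,z \right)} = 9 \left(V + z\right) \left(z - 8\right) = 9 \left(V + z\right) \left(-8 + z\right) = 9 \left(-8 + z\right) \left(V + z\right)$)
$- \frac{10}{v{\left(9,35 \right)} + 723} = - \frac{10}{\left(\left(-72\right) 9 - 2520 + 9 \cdot 35^{2} + 9 \cdot 9 \cdot 35\right) + 723} = - \frac{10}{\left(-648 - 2520 + 9 \cdot 1225 + 2835\right) + 723} = - \frac{10}{\left(-648 - 2520 + 11025 + 2835\right) + 723} = - \frac{10}{10692 + 723} = - \frac{10}{11415} = \left(-10\right) \frac{1}{11415} = - \frac{2}{2283}$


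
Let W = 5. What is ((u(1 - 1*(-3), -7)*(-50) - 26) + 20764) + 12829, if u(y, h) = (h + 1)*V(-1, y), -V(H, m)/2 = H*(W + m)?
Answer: 38967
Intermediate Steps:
V(H, m) = -2*H*(5 + m)
u(y, h) = (1 + h)*(10 + 2*y) (u(y, h) = (h + 1)*(-2*(-1)*(5 + y)) = (1 + h)*(10 + 2*y))
((u(1 - 1*(-3), -7)*(-50) - 26) + 20764) + 12829 = (((2*(1 - 7)*(5 + (1 - 1*(-3))))*(-50) - 26) + 20764) + 12829 = (((2*(-6)*(5 + (1 + 3)))*(-50) - 26) + 20764) + 12829 = (((2*(-6)*(5 + 4))*(-50) - 26) + 20764) + 12829 = (((2*(-6)*9)*(-50) - 26) + 20764) + 12829 = ((-108*(-50) - 26) + 20764) + 12829 = ((5400 - 26) + 20764) + 12829 = (5374 + 20764) + 12829 = 26138 + 12829 = 38967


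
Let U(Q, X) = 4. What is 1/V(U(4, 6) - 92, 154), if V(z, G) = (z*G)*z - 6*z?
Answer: 1/1193104 ≈ 8.3815e-7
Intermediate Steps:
V(z, G) = -6*z + G*z**2 (V(z, G) = (G*z)*z - 6*z = G*z**2 - 6*z = -6*z + G*z**2)
1/V(U(4, 6) - 92, 154) = 1/((4 - 92)*(-6 + 154*(4 - 92))) = 1/(-88*(-6 + 154*(-88))) = 1/(-88*(-6 - 13552)) = 1/(-88*(-13558)) = 1/1193104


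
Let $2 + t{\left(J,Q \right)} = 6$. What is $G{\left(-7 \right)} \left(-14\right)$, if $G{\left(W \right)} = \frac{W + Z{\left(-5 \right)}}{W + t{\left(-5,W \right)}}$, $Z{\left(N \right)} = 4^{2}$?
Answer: $42$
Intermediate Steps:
$t{\left(J,Q \right)} = 4$ ($t{\left(J,Q \right)} = -2 + 6 = 4$)
$Z{\left(N \right)} = 16$
$G{\left(W \right)} = \frac{16 + W}{4 + W}$ ($G{\left(W \right)} = \frac{W + 16}{W + 4} = \frac{16 + W}{4 + W}$)
$G{\left(-7 \right)} \left(-14\right) = \frac{16 - 7}{4 - 7} \left(-14\right) = \frac{1}{-3} \cdot 9 \left(-14\right) = \left(- \frac{1}{3}\right) 9 \left(-14\right) = \left(-3\right) \left(-14\right) = 42$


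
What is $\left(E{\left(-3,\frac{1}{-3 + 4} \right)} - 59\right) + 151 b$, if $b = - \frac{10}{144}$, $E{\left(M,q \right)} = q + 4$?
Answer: $- \frac{4643}{72} \approx -64.486$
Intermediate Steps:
$E{\left(M,q \right)} = 4 + q$
$b = - \frac{5}{72}$ ($b = \left(-10\right) \frac{1}{144} = - \frac{5}{72} \approx -0.069444$)
$\left(E{\left(-3,\frac{1}{-3 + 4} \right)} - 59\right) + 151 b = \left(\left(4 + \frac{1}{-3 + 4}\right) - 59\right) + 151 \left(- \frac{5}{72}\right) = \left(\left(4 + 1^{-1}\right) - 59\right) - \frac{755}{72} = \left(\left(4 + 1\right) - 59\right) - \frac{755}{72} = \left(5 - 59\right) - \frac{755}{72} = -54 - \frac{755}{72} = - \frac{4643}{72}$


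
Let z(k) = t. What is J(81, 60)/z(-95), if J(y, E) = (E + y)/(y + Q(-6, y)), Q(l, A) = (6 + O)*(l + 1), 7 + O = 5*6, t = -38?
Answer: 141/2432 ≈ 0.057977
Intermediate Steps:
O = 23 (O = -7 + 5*6 = -7 + 30 = 23)
z(k) = -38
Q(l, A) = 29 + 29*l (Q(l, A) = (6 + 23)*(l + 1) = 29*(1 + l) = 29 + 29*l)
J(y, E) = (E + y)/(-145 + y) (J(y, E) = (E + y)/(y + (29 + 29*(-6))) = (E + y)/(y + (29 - 174)) = (E + y)/(y - 145) = (E + y)/(-145 + y))
J(81, 60)/z(-95) = ((60 + 81)/(-145 + 81))/(-38) = (141/(-64))*(-1/38) = -1/64*141*(-1/38) = -141/64*(-1/38) = 141/2432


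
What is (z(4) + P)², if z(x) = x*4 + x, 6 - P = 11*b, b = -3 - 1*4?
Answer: 10609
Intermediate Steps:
b = -7 (b = -3 - 4 = -7)
P = 83 (P = 6 - 11*(-7) = 6 - 1*(-77) = 6 + 77 = 83)
z(x) = 5*x (z(x) = 4*x + x = 5*x)
(z(4) + P)² = (5*4 + 83)² = (20 + 83)² = 103² = 10609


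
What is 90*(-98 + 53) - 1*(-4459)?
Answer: 409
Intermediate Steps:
90*(-98 + 53) - 1*(-4459) = 90*(-45) + 4459 = -4050 + 4459 = 409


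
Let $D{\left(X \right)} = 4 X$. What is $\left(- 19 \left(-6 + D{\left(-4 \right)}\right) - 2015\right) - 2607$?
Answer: $-4204$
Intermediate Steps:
$\left(- 19 \left(-6 + D{\left(-4 \right)}\right) - 2015\right) - 2607 = \left(- 19 \left(-6 + 4 \left(-4\right)\right) - 2015\right) - 2607 = \left(- 19 \left(-6 - 16\right) - 2015\right) - 2607 = \left(\left(-19\right) \left(-22\right) - 2015\right) - 2607 = \left(418 - 2015\right) - 2607 = -1597 - 2607 = -4204$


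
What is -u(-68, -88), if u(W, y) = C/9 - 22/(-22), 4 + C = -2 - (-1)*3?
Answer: -⅔ ≈ -0.66667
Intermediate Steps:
C = -3 (C = -4 + (-2 - (-1)*3) = -4 + (-2 - 1*(-3)) = -4 + (-2 + 3) = -4 + 1 = -3)
u(W, y) = ⅔ (u(W, y) = -3/9 - 22/(-22) = -3*⅑ - 22*(-1/22) = -⅓ + 1 = ⅔)
-u(-68, -88) = -1*⅔ = -⅔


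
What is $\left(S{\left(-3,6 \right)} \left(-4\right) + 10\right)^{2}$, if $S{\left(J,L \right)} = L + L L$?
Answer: $24964$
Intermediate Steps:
$S{\left(J,L \right)} = L + L^{2}$
$\left(S{\left(-3,6 \right)} \left(-4\right) + 10\right)^{2} = \left(6 \left(1 + 6\right) \left(-4\right) + 10\right)^{2} = \left(6 \cdot 7 \left(-4\right) + 10\right)^{2} = \left(42 \left(-4\right) + 10\right)^{2} = \left(-168 + 10\right)^{2} = \left(-158\right)^{2} = 24964$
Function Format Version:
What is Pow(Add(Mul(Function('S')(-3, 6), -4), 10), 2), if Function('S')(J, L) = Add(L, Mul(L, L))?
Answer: 24964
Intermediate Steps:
Function('S')(J, L) = Add(L, Pow(L, 2))
Pow(Add(Mul(Function('S')(-3, 6), -4), 10), 2) = Pow(Add(Mul(Mul(6, Add(1, 6)), -4), 10), 2) = Pow(Add(Mul(Mul(6, 7), -4), 10), 2) = Pow(Add(Mul(42, -4), 10), 2) = Pow(Add(-168, 10), 2) = Pow(-158, 2) = 24964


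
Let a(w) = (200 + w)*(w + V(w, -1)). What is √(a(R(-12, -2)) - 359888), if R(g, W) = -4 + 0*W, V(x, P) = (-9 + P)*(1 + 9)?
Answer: 4*I*√23767 ≈ 616.66*I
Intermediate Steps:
V(x, P) = -90 + 10*P (V(x, P) = (-9 + P)*10 = -90 + 10*P)
R(g, W) = -4 (R(g, W) = -4 + 0 = -4)
a(w) = (-100 + w)*(200 + w) (a(w) = (200 + w)*(w + (-90 + 10*(-1))) = (200 + w)*(w + (-90 - 10)) = (200 + w)*(w - 100) = (200 + w)*(-100 + w) = (-100 + w)*(200 + w))
√(a(R(-12, -2)) - 359888) = √((-20000 + (-4)² + 100*(-4)) - 359888) = √((-20000 + 16 - 400) - 359888) = √(-20384 - 359888) = √(-380272) = 4*I*√23767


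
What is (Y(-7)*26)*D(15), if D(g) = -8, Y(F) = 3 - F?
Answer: -2080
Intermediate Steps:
(Y(-7)*26)*D(15) = ((3 - 1*(-7))*26)*(-8) = ((3 + 7)*26)*(-8) = (10*26)*(-8) = 260*(-8) = -2080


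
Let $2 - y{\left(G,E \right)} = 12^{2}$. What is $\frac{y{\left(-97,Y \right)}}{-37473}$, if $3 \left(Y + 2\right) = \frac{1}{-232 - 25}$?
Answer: $\frac{142}{37473} \approx 0.0037894$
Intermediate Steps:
$Y = - \frac{1543}{771}$ ($Y = -2 + \frac{1}{3 \left(-232 - 25\right)} = -2 + \frac{1}{3 \left(-257\right)} = -2 + \frac{1}{3} \left(- \frac{1}{257}\right) = -2 - \frac{1}{771} = - \frac{1543}{771} \approx -2.0013$)
$y{\left(G,E \right)} = -142$ ($y{\left(G,E \right)} = 2 - 12^{2} = 2 - 144 = -142$)
$\frac{y{\left(-97,Y \right)}}{-37473} = - \frac{142}{-37473} = \left(-142\right) \left(- \frac{1}{37473}\right) = \frac{142}{37473}$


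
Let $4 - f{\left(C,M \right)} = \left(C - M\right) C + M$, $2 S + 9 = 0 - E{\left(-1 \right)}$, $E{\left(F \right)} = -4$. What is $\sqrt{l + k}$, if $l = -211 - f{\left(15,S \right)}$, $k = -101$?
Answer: $2 i \sqrt{14} \approx 7.4833 i$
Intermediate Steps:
$S = - \frac{5}{2}$ ($S = - \frac{9}{2} + \frac{0 - -4}{2} = - \frac{9}{2} + \frac{0 + 4}{2} = - \frac{9}{2} + \frac{1}{2} \cdot 4 = - \frac{9}{2} + 2 = - \frac{5}{2} \approx -2.5$)
$f{\left(C,M \right)} = 4 - M - C \left(C - M\right)$ ($f{\left(C,M \right)} = 4 - \left(\left(C - M\right) C + M\right) = 4 - \left(C \left(C - M\right) + M\right) = 4 - \left(M + C \left(C - M\right)\right) = 4 - M - C \left(C - M\right)$)
$l = 45$ ($l = -211 - \left(4 - - \frac{5}{2} - 15^{2} + 15 \left(- \frac{5}{2}\right)\right) = -211 - \left(4 + \frac{5}{2} - 225 - \frac{75}{2}\right) = -211 - -256 = -211 + 256 = 45$)
$\sqrt{l + k} = \sqrt{45 - 101} = \sqrt{-56} = 2 i \sqrt{14}$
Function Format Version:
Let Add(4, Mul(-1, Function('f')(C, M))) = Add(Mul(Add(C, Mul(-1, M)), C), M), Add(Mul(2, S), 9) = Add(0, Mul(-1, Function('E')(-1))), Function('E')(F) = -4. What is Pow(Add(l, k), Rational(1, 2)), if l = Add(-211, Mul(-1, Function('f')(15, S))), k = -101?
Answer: Mul(2, I, Pow(14, Rational(1, 2))) ≈ Mul(7.4833, I)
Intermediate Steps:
S = Rational(-5, 2) (S = Add(Rational(-9, 2), Mul(Rational(1, 2), Add(0, Mul(-1, -4)))) = Add(Rational(-9, 2), Mul(Rational(1, 2), Add(0, 4))) = Add(Rational(-9, 2), Mul(Rational(1, 2), 4)) = Add(Rational(-9, 2), 2) = Rational(-5, 2) ≈ -2.5000)
Function('f')(C, M) = Add(4, Mul(-1, M), Mul(-1, C, Add(C, Mul(-1, M)))) (Function('f')(C, M) = Add(4, Mul(-1, Add(Mul(Add(C, Mul(-1, M)), C), M))) = Add(4, Mul(-1, Add(Mul(C, Add(C, Mul(-1, M))), M))) = Add(4, Mul(-1, Add(M, Mul(C, Add(C, Mul(-1, M)))))) = Add(4, Add(Mul(-1, M), Mul(-1, C, Add(C, Mul(-1, M))))) = Add(4, Mul(-1, M), Mul(-1, C, Add(C, Mul(-1, M)))))
l = 45 (l = Add(-211, Mul(-1, Add(4, Mul(-1, Rational(-5, 2)), Mul(-1, Pow(15, 2)), Mul(15, Rational(-5, 2))))) = Add(-211, Mul(-1, Add(4, Rational(5, 2), Mul(-1, 225), Rational(-75, 2)))) = Add(-211, Mul(-1, Add(4, Rational(5, 2), -225, Rational(-75, 2)))) = Add(-211, Mul(-1, -256)) = Add(-211, 256) = 45)
Pow(Add(l, k), Rational(1, 2)) = Pow(Add(45, -101), Rational(1, 2)) = Pow(-56, Rational(1, 2)) = Mul(2, I, Pow(14, Rational(1, 2)))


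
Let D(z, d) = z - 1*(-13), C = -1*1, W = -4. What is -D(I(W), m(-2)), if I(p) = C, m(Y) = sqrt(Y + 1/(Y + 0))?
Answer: -12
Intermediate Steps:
C = -1
m(Y) = sqrt(Y + 1/Y)
I(p) = -1
D(z, d) = 13 + z (D(z, d) = z + 13 = 13 + z)
-D(I(W), m(-2)) = -(13 - 1) = -1*12 = -12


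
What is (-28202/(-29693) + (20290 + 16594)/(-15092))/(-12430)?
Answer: 167393007/1392553894270 ≈ 0.00012021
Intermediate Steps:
(-28202/(-29693) + (20290 + 16594)/(-15092))/(-12430) = (-28202*(-1/29693) + 36884*(-1/15092))*(-1/12430) = (28202/29693 - 9221/3773)*(-1/12430) = -167393007/112031689*(-1/12430) = 167393007/1392553894270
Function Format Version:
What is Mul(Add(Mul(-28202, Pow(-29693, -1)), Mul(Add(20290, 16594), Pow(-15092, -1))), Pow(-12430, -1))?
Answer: Rational(167393007, 1392553894270) ≈ 0.00012021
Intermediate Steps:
Mul(Add(Mul(-28202, Pow(-29693, -1)), Mul(Add(20290, 16594), Pow(-15092, -1))), Pow(-12430, -1)) = Mul(Add(Mul(-28202, Rational(-1, 29693)), Mul(36884, Rational(-1, 15092))), Rational(-1, 12430)) = Mul(Add(Rational(28202, 29693), Rational(-9221, 3773)), Rational(-1, 12430)) = Mul(Rational(-167393007, 112031689), Rational(-1, 12430)) = Rational(167393007, 1392553894270)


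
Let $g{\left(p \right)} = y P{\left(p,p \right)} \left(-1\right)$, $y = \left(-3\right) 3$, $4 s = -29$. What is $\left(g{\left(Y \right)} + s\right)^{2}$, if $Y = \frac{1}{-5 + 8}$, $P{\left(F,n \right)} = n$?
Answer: $\frac{289}{16} \approx 18.063$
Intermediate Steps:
$s = - \frac{29}{4}$ ($s = \frac{1}{4} \left(-29\right) = - \frac{29}{4} \approx -7.25$)
$y = -9$
$Y = \frac{1}{3} \approx 0.33333$
$g{\left(p \right)} = 9 p$ ($g{\left(p \right)} = - 9 p \left(-1\right) = 9 p$)
$\left(g{\left(Y \right)} + s\right)^{2} = \left(9 \cdot \frac{1}{3} - \frac{29}{4}\right)^{2} = \left(3 - \frac{29}{4}\right)^{2} = \left(- \frac{17}{4}\right)^{2} = \frac{289}{16}$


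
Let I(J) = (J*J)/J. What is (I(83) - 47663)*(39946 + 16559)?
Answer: -2688507900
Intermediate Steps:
I(J) = J (I(J) = J²/J = J)
(I(83) - 47663)*(39946 + 16559) = (83 - 47663)*(39946 + 16559) = -47580*56505 = -2688507900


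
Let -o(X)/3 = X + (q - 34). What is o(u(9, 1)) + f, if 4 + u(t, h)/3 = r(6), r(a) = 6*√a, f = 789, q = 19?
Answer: 870 - 54*√6 ≈ 737.73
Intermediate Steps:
u(t, h) = -12 + 18*√6 (u(t, h) = -12 + 3*(6*√6) = -12 + 18*√6)
o(X) = 45 - 3*X (o(X) = -3*(X + (19 - 34)) = -3*(X - 15) = -3*(-15 + X) = 45 - 3*X)
o(u(9, 1)) + f = (45 - 3*(-12 + 18*√6)) + 789 = (45 + (36 - 54*√6)) + 789 = (81 - 54*√6) + 789 = 870 - 54*√6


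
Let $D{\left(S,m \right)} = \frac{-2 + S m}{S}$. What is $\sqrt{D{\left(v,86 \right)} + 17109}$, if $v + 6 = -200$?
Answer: $\frac{\sqrt{182421858}}{103} \approx 131.13$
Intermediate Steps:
$v = -206$ ($v = -6 - 200 = -206$)
$D{\left(S,m \right)} = \frac{-2 + S m}{S}$
$\sqrt{D{\left(v,86 \right)} + 17109} = \sqrt{\left(86 - \frac{2}{-206}\right) + 17109} = \sqrt{\left(86 - - \frac{1}{103}\right) + 17109} = \sqrt{\left(86 + \frac{1}{103}\right) + 17109} = \sqrt{\frac{8859}{103} + 17109} = \sqrt{\frac{1771086}{103}} = \frac{\sqrt{182421858}}{103}$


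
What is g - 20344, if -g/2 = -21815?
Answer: 23286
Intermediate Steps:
g = 43630 (g = -2*(-21815) = 43630)
g - 20344 = 43630 - 20344 = 23286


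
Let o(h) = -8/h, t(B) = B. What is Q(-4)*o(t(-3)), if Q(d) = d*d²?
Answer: -512/3 ≈ -170.67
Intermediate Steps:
Q(d) = d³
Q(-4)*o(t(-3)) = (-4)³*(-8/(-3)) = -(-512)*(-1)/3 = -64*8/3 = -512/3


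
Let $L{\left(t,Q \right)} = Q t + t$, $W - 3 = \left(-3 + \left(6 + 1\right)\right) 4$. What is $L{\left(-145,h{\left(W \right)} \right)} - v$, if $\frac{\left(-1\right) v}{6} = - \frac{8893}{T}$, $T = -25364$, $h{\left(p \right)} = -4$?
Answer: $\frac{5543349}{12682} \approx 437.1$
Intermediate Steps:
$W = 19$ ($W = 3 + \left(-3 + \left(6 + 1\right)\right) 4 = 3 + \left(-3 + 7\right) 4 = 3 + 4 \cdot 4 = 3 + 16 = 19$)
$L{\left(t,Q \right)} = t + Q t$
$v = - \frac{26679}{12682}$ ($v = - 6 \left(- \frac{8893}{-25364}\right) = - 6 \left(\left(-8893\right) \left(- \frac{1}{25364}\right)\right) = \left(-6\right) \frac{8893}{25364} = - \frac{26679}{12682} \approx -2.1037$)
$L{\left(-145,h{\left(W \right)} \right)} - v = - 145 \left(1 - 4\right) - - \frac{26679}{12682} = \left(-145\right) \left(-3\right) + \frac{26679}{12682} = 435 + \frac{26679}{12682} = \frac{5543349}{12682}$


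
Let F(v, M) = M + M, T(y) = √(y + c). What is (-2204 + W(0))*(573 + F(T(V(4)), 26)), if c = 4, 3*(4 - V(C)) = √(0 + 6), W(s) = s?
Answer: -1377500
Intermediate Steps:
V(C) = 4 - √6/3 (V(C) = 4 - √(0 + 6)/3 = 4 - √6/3)
T(y) = √(4 + y) (T(y) = √(y + 4) = √(4 + y))
F(v, M) = 2*M
(-2204 + W(0))*(573 + F(T(V(4)), 26)) = (-2204 + 0)*(573 + 2*26) = -2204*(573 + 52) = -2204*625 = -1377500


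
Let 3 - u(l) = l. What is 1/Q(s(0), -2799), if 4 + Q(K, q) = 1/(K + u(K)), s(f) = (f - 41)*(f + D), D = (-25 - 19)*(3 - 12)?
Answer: -3/11 ≈ -0.27273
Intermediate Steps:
D = 396 (D = -44*(-9) = 396)
u(l) = 3 - l
s(f) = (-41 + f)*(396 + f) (s(f) = (f - 41)*(f + 396) = (-41 + f)*(396 + f))
Q(K, q) = -11/3 (Q(K, q) = -4 + 1/(K + (3 - K)) = -4 + 1/3 = -11/3)
1/Q(s(0), -2799) = 1/(-11/3) = -3/11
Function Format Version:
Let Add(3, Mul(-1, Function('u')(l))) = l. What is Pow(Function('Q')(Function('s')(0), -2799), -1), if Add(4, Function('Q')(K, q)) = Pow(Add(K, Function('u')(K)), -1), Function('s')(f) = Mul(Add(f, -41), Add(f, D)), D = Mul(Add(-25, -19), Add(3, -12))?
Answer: Rational(-3, 11) ≈ -0.27273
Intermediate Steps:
D = 396 (D = Mul(-44, -9) = 396)
Function('u')(l) = Add(3, Mul(-1, l))
Function('s')(f) = Mul(Add(-41, f), Add(396, f)) (Function('s')(f) = Mul(Add(f, -41), Add(f, 396)) = Mul(Add(-41, f), Add(396, f)))
Function('Q')(K, q) = Rational(-11, 3) (Function('Q')(K, q) = Add(-4, Pow(Add(K, Add(3, Mul(-1, K))), -1)) = Add(-4, Pow(3, -1)) = Add(-4, Rational(1, 3)) = Rational(-11, 3))
Pow(Function('Q')(Function('s')(0), -2799), -1) = Pow(Rational(-11, 3), -1) = Rational(-3, 11)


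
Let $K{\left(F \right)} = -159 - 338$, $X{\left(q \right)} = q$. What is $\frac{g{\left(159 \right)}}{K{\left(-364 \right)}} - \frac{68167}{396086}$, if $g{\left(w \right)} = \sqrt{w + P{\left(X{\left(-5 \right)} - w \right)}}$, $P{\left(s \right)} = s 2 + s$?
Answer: $- \frac{68167}{396086} - \frac{3 i \sqrt{37}}{497} \approx -0.1721 - 0.036717 i$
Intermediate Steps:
$P{\left(s \right)} = 3 s$ ($P{\left(s \right)} = 2 s + s = 3 s$)
$K{\left(F \right)} = -497$ ($K{\left(F \right)} = -159 - 338 = -497$)
$g{\left(w \right)} = \sqrt{-15 - 2 w}$ ($g{\left(w \right)} = \sqrt{w + 3 \left(-5 - w\right)} = \sqrt{w - \left(15 + 3 w\right)} = \sqrt{-15 - 2 w}$)
$\frac{g{\left(159 \right)}}{K{\left(-364 \right)}} - \frac{68167}{396086} = \frac{\sqrt{-15 - 318}}{-497} - \frac{68167}{396086} = \sqrt{-15 - 318} \left(- \frac{1}{497}\right) - \frac{68167}{396086} = \sqrt{-333} \left(- \frac{1}{497}\right) - \frac{68167}{396086} = 3 i \sqrt{37} \left(- \frac{1}{497}\right) - \frac{68167}{396086} = - \frac{3 i \sqrt{37}}{497} - \frac{68167}{396086} = - \frac{68167}{396086} - \frac{3 i \sqrt{37}}{497}$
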